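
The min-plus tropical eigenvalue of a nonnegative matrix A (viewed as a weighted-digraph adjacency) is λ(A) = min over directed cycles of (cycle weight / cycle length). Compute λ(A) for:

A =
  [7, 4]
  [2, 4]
λ(A) = 3

Enumerate directed cycles and compute their means (weight / length). Sample:
  cycle 0 → 0: weight = 7, length = 1, mean = 7/1 ≈ 7.000
  cycle 1 → 1: weight = 4, length = 1, mean = 4/1 ≈ 4.000
  cycle 0 → 1 → 0: weight = 6, length = 2, mean = 6/2 ≈ 3.000
  cycle 1 → 0 → 1: weight = 6, length = 2, mean = 6/2 ≈ 3.000
Minimum mean = 3.000, attained e.g. along the cycle 0 → 1 → 0 with weight 6 and length 2. So λ(A) = 6/2 = 3.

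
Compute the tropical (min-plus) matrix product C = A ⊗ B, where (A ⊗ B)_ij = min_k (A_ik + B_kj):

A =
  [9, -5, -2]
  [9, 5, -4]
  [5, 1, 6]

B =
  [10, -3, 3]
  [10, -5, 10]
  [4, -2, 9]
A ⊗ B =
  [2, -10, 5]
  [0, -6, 5]
  [10, -4, 8]

Apply the min-plus product entry-by-entry:
  C[0][0] = min over k of (A[0][0] + B[0][0] = 9 + 10 = 19, A[0][1] + B[1][0] = -5 + 10 = 5, A[0][2] + B[2][0] = -2 + 4 = 2) = 2 (attained at k = 2)
  C[0][1] = min over k of (A[0][0] + B[0][1] = 9 + -3 = 6, A[0][1] + B[1][1] = -5 + -5 = -10, A[0][2] + B[2][1] = -2 + -2 = -4) = -10 (attained at k = 1)
  C[0][2] = min over k of (A[0][0] + B[0][2] = 9 + 3 = 12, A[0][1] + B[1][2] = -5 + 10 = 5, A[0][2] + B[2][2] = -2 + 9 = 7) = 5 (attained at k = 1)
  C[1][0] = min over k of (A[1][0] + B[0][0] = 9 + 10 = 19, A[1][1] + B[1][0] = 5 + 10 = 15, A[1][2] + B[2][0] = -4 + 4 = 0) = 0 (attained at k = 2)
  C[1][1] = min over k of (A[1][0] + B[0][1] = 9 + -3 = 6, A[1][1] + B[1][1] = 5 + -5 = 0, A[1][2] + B[2][1] = -4 + -2 = -6) = -6 (attained at k = 2)
  C[1][2] = min over k of (A[1][0] + B[0][2] = 9 + 3 = 12, A[1][1] + B[1][2] = 5 + 10 = 15, A[1][2] + B[2][2] = -4 + 9 = 5) = 5 (attained at k = 2)
  C[2][0] = min over k of (A[2][0] + B[0][0] = 5 + 10 = 15, A[2][1] + B[1][0] = 1 + 10 = 11, A[2][2] + B[2][0] = 6 + 4 = 10) = 10 (attained at k = 2)
  C[2][1] = min over k of (A[2][0] + B[0][1] = 5 + -3 = 2, A[2][1] + B[1][1] = 1 + -5 = -4, A[2][2] + B[2][1] = 6 + -2 = 4) = -4 (attained at k = 1)
  C[2][2] = min over k of (A[2][0] + B[0][2] = 5 + 3 = 8, A[2][1] + B[1][2] = 1 + 10 = 11, A[2][2] + B[2][2] = 6 + 9 = 15) = 8 (attained at k = 0)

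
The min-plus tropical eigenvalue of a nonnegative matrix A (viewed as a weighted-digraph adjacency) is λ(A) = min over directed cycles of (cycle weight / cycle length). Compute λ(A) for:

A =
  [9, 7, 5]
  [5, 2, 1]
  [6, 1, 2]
λ(A) = 1

Enumerate directed cycles and compute their means (weight / length). Sample:
  cycle 0 → 0: weight = 9, length = 1, mean = 9/1 ≈ 9.000
  cycle 1 → 1: weight = 2, length = 1, mean = 2/1 ≈ 2.000
  cycle 2 → 2: weight = 2, length = 1, mean = 2/1 ≈ 2.000
  cycle 0 → 1 → 0: weight = 12, length = 2, mean = 12/2 ≈ 6.000
  cycle 0 → 2 → 0: weight = 11, length = 2, mean = 11/2 ≈ 5.500
  cycle 1 → 0 → 1: weight = 12, length = 2, mean = 12/2 ≈ 6.000
Minimum mean = 1.000, attained e.g. along the cycle 1 → 2 → 1 with weight 2 and length 2. So λ(A) = 2/2 = 1.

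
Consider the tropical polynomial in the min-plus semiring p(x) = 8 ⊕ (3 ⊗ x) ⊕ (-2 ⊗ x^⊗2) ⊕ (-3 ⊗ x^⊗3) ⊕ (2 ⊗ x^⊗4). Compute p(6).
p(6) = 8

A tropical monomial a ⊗ x^⊗i evaluates to a + i · x. Evaluating each term at x = 6:
  Term 0 contributes 8 + 0 · 6 = 8
  Term 1 contributes 3 + 1 · 6 = 9
  Term 2 contributes -2 + 2 · 6 = 10
  Term 3 contributes -3 + 3 · 6 = 15
  Term 4 contributes 2 + 4 · 6 = 26
p(6) = ⊕ of these = min[8, 9, 10, 15, 26] = 8.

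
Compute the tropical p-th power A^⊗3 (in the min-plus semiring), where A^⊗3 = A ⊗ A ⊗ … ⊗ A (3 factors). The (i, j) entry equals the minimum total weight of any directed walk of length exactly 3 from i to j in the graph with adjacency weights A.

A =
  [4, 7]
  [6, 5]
A^⊗3 =
  [12, 15]
  [14, 15]

Each entry (A^⊗3)_ij equals the minimum over all length-3 walks i = v_0 → v_1 → … → v_3 = j of Σ_t A[v_t][v_{t+1}]. For example, for (i, j) = (0, 1) we minimise over 4 possible intermediate vertex sequences; the minimum is 15, attained along the walk 0 → 0 → 0 → 1.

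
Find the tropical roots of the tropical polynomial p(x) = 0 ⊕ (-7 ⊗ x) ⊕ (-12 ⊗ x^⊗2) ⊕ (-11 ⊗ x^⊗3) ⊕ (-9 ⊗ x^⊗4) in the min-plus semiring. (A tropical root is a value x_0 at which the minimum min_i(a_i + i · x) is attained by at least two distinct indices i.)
Roots: {-2, -1, 5, 7}

Each tropical root is a break point of the lower envelope of the lines y = a_i + i · x (there are 5 lines, with slopes 0, 1, ..., 4). Only the lines that attain the minimum somewhere contribute to roots; other lines are dominated. Here the surviving (envelope) indices are i = 4, i = 3, i = 2, i = 1, i = 0.
Intersections between consecutive envelope lines give the roots: for adjacent envelope indices i < j the intersection is x = (a_i − a_j) / (j − i). Reading off the sorted break points: {-2, -1, 5, 7}.
Verification: at each break x_0, at least two indices attain the minimum of min_i(a_i + i · x_0).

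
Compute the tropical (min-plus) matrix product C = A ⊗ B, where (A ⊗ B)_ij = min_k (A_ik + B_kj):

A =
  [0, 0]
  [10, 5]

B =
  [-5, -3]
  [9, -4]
A ⊗ B =
  [-5, -4]
  [5, 1]

Apply the min-plus product entry-by-entry:
  C[0][0] = min over k of (A[0][0] + B[0][0] = 0 + -5 = -5, A[0][1] + B[1][0] = 0 + 9 = 9) = -5 (attained at k = 0)
  C[0][1] = min over k of (A[0][0] + B[0][1] = 0 + -3 = -3, A[0][1] + B[1][1] = 0 + -4 = -4) = -4 (attained at k = 1)
  C[1][0] = min over k of (A[1][0] + B[0][0] = 10 + -5 = 5, A[1][1] + B[1][0] = 5 + 9 = 14) = 5 (attained at k = 0)
  C[1][1] = min over k of (A[1][0] + B[0][1] = 10 + -3 = 7, A[1][1] + B[1][1] = 5 + -4 = 1) = 1 (attained at k = 1)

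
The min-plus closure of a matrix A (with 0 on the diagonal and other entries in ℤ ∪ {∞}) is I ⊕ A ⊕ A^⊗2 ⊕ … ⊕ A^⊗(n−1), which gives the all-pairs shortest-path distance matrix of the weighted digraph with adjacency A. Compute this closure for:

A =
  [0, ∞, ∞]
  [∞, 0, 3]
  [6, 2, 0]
Closure =
  [0, ∞, ∞]
  [9, 0, 3]
  [6, 2, 0]

This is the Floyd-Warshall all-pairs shortest-path computation. For each intermediate vertex k = 0, 1, …, 2, update dist[i][j] ← min(dist[i][j], dist[i][k] + dist[k][j]). The final matrix gives, for each (i, j), the minimum total weight of any directed path from i to j (possibly empty when i = j).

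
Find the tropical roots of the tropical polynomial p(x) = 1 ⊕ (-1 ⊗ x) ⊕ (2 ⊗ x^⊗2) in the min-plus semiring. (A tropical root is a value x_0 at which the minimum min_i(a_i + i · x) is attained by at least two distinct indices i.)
Roots: {-3, 2}

Each tropical root is a break point of the lower envelope of the lines y = a_i + i · x (there are 3 lines, with slopes 0, 1, ..., 2). Only the lines that attain the minimum somewhere contribute to roots; other lines are dominated. Here the surviving (envelope) indices are i = 2, i = 1, i = 0.
Intersections between consecutive envelope lines give the roots: for adjacent envelope indices i < j the intersection is x = (a_i − a_j) / (j − i). Reading off the sorted break points: {-3, 2}.
Verification: at each break x_0, at least two indices attain the minimum of min_i(a_i + i · x_0).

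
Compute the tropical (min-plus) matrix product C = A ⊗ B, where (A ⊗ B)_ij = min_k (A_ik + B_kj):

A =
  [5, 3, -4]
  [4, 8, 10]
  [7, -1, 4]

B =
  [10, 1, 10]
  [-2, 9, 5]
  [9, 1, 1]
A ⊗ B =
  [1, -3, -3]
  [6, 5, 11]
  [-3, 5, 4]

Apply the min-plus product entry-by-entry:
  C[0][0] = min over k of (A[0][0] + B[0][0] = 5 + 10 = 15, A[0][1] + B[1][0] = 3 + -2 = 1, A[0][2] + B[2][0] = -4 + 9 = 5) = 1 (attained at k = 1)
  C[0][1] = min over k of (A[0][0] + B[0][1] = 5 + 1 = 6, A[0][1] + B[1][1] = 3 + 9 = 12, A[0][2] + B[2][1] = -4 + 1 = -3) = -3 (attained at k = 2)
  C[0][2] = min over k of (A[0][0] + B[0][2] = 5 + 10 = 15, A[0][1] + B[1][2] = 3 + 5 = 8, A[0][2] + B[2][2] = -4 + 1 = -3) = -3 (attained at k = 2)
  C[1][0] = min over k of (A[1][0] + B[0][0] = 4 + 10 = 14, A[1][1] + B[1][0] = 8 + -2 = 6, A[1][2] + B[2][0] = 10 + 9 = 19) = 6 (attained at k = 1)
  C[1][1] = min over k of (A[1][0] + B[0][1] = 4 + 1 = 5, A[1][1] + B[1][1] = 8 + 9 = 17, A[1][2] + B[2][1] = 10 + 1 = 11) = 5 (attained at k = 0)
  C[1][2] = min over k of (A[1][0] + B[0][2] = 4 + 10 = 14, A[1][1] + B[1][2] = 8 + 5 = 13, A[1][2] + B[2][2] = 10 + 1 = 11) = 11 (attained at k = 2)
  C[2][0] = min over k of (A[2][0] + B[0][0] = 7 + 10 = 17, A[2][1] + B[1][0] = -1 + -2 = -3, A[2][2] + B[2][0] = 4 + 9 = 13) = -3 (attained at k = 1)
  C[2][1] = min over k of (A[2][0] + B[0][1] = 7 + 1 = 8, A[2][1] + B[1][1] = -1 + 9 = 8, A[2][2] + B[2][1] = 4 + 1 = 5) = 5 (attained at k = 2)
  C[2][2] = min over k of (A[2][0] + B[0][2] = 7 + 10 = 17, A[2][1] + B[1][2] = -1 + 5 = 4, A[2][2] + B[2][2] = 4 + 1 = 5) = 4 (attained at k = 1)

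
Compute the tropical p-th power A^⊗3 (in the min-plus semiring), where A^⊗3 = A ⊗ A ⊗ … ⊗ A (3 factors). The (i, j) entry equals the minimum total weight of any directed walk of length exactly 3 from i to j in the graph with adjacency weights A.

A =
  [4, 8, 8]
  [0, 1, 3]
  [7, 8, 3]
A^⊗3 =
  [9, 10, 12]
  [2, 3, 5]
  [9, 10, 9]

Each entry (A^⊗3)_ij equals the minimum over all length-3 walks i = v_0 → v_1 → … → v_3 = j of Σ_t A[v_t][v_{t+1}]. For example, for (i, j) = (0, 2) we minimise over 9 possible intermediate vertex sequences; the minimum is 12, attained along the walk 0 → 1 → 1 → 2.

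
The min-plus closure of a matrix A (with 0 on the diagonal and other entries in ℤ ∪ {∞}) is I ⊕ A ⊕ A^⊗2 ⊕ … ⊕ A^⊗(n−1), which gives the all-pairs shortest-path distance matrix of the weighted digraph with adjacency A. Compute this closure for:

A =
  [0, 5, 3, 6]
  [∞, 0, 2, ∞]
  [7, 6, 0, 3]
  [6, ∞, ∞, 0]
Closure =
  [0, 5, 3, 6]
  [9, 0, 2, 5]
  [7, 6, 0, 3]
  [6, 11, 9, 0]

This is the Floyd-Warshall all-pairs shortest-path computation. For each intermediate vertex k = 0, 1, …, 3, update dist[i][j] ← min(dist[i][j], dist[i][k] + dist[k][j]). The final matrix gives, for each (i, j), the minimum total weight of any directed path from i to j (possibly empty when i = j).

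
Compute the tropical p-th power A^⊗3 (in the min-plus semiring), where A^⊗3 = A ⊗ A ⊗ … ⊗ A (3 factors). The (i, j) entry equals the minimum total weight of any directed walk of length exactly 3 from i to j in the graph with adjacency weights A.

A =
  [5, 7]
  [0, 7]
A^⊗3 =
  [12, 14]
  [7, 12]

Each entry (A^⊗3)_ij equals the minimum over all length-3 walks i = v_0 → v_1 → … → v_3 = j of Σ_t A[v_t][v_{t+1}]. For example, for (i, j) = (0, 1) we minimise over 4 possible intermediate vertex sequences; the minimum is 14, attained along the walk 0 → 1 → 0 → 1.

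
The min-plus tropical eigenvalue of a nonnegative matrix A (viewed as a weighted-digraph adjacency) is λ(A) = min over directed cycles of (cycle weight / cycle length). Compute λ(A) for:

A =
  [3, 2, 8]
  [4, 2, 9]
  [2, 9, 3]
λ(A) = 2

Enumerate directed cycles and compute their means (weight / length). Sample:
  cycle 0 → 0: weight = 3, length = 1, mean = 3/1 ≈ 3.000
  cycle 1 → 1: weight = 2, length = 1, mean = 2/1 ≈ 2.000
  cycle 2 → 2: weight = 3, length = 1, mean = 3/1 ≈ 3.000
  cycle 0 → 1 → 0: weight = 6, length = 2, mean = 6/2 ≈ 3.000
  cycle 0 → 2 → 0: weight = 10, length = 2, mean = 10/2 ≈ 5.000
  cycle 1 → 0 → 1: weight = 6, length = 2, mean = 6/2 ≈ 3.000
Minimum mean = 2.000, attained e.g. along the cycle 1 → 1 with weight 2 and length 1. So λ(A) = 2/1 = 2.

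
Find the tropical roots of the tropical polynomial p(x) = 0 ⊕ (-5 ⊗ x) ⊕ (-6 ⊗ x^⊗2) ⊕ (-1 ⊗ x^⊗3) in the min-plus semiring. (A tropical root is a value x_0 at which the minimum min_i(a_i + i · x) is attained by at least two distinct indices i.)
Roots: {-5, 1, 5}

Each tropical root is a break point of the lower envelope of the lines y = a_i + i · x (there are 4 lines, with slopes 0, 1, ..., 3). Only the lines that attain the minimum somewhere contribute to roots; other lines are dominated. Here the surviving (envelope) indices are i = 3, i = 2, i = 1, i = 0.
Intersections between consecutive envelope lines give the roots: for adjacent envelope indices i < j the intersection is x = (a_i − a_j) / (j − i). Reading off the sorted break points: {-5, 1, 5}.
Verification: at each break x_0, at least two indices attain the minimum of min_i(a_i + i · x_0).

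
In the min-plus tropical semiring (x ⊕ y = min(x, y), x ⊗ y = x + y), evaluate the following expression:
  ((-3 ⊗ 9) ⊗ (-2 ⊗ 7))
((-3 ⊗ 9) ⊗ (-2 ⊗ 7)) = 11

Expand innermost to outermost. Recall ⊕ takes the minimum of its arguments and ⊗ takes their sum. Working out the expression ((-3 ⊗ 9) ⊗ (-2 ⊗ 7)) gives 11.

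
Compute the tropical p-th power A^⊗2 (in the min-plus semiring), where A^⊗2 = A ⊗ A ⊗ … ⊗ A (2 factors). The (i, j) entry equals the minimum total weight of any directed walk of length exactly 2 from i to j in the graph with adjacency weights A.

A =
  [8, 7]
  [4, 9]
A^⊗2 =
  [11, 15]
  [12, 11]

Each entry (A^⊗2)_ij equals the minimum over all length-2 walks i = v_0 → v_1 → … → v_2 = j of Σ_t A[v_t][v_{t+1}]. For example, for (i, j) = (0, 1) we minimise over 2 possible intermediate vertex sequences; the minimum is 15, attained along the walk 0 → 0 → 1.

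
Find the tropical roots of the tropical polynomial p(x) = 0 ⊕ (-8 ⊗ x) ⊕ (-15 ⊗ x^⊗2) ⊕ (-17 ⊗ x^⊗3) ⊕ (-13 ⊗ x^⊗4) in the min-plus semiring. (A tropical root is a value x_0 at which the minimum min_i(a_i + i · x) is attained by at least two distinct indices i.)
Roots: {-4, 2, 7, 8}

Each tropical root is a break point of the lower envelope of the lines y = a_i + i · x (there are 5 lines, with slopes 0, 1, ..., 4). Only the lines that attain the minimum somewhere contribute to roots; other lines are dominated. Here the surviving (envelope) indices are i = 4, i = 3, i = 2, i = 1, i = 0.
Intersections between consecutive envelope lines give the roots: for adjacent envelope indices i < j the intersection is x = (a_i − a_j) / (j − i). Reading off the sorted break points: {-4, 2, 7, 8}.
Verification: at each break x_0, at least two indices attain the minimum of min_i(a_i + i · x_0).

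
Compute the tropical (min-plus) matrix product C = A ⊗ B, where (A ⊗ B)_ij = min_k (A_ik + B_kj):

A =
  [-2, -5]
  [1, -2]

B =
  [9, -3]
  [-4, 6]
A ⊗ B =
  [-9, -5]
  [-6, -2]

Apply the min-plus product entry-by-entry:
  C[0][0] = min over k of (A[0][0] + B[0][0] = -2 + 9 = 7, A[0][1] + B[1][0] = -5 + -4 = -9) = -9 (attained at k = 1)
  C[0][1] = min over k of (A[0][0] + B[0][1] = -2 + -3 = -5, A[0][1] + B[1][1] = -5 + 6 = 1) = -5 (attained at k = 0)
  C[1][0] = min over k of (A[1][0] + B[0][0] = 1 + 9 = 10, A[1][1] + B[1][0] = -2 + -4 = -6) = -6 (attained at k = 1)
  C[1][1] = min over k of (A[1][0] + B[0][1] = 1 + -3 = -2, A[1][1] + B[1][1] = -2 + 6 = 4) = -2 (attained at k = 0)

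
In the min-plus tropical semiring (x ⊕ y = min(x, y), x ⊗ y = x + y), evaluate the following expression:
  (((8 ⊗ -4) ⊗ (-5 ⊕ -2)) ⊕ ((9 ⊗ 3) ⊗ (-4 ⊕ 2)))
(((8 ⊗ -4) ⊗ (-5 ⊕ -2)) ⊕ ((9 ⊗ 3) ⊗ (-4 ⊕ 2))) = -1

Expand innermost to outermost. Recall ⊕ takes the minimum of its arguments and ⊗ takes their sum. Working out the expression (((8 ⊗ -4) ⊗ (-5 ⊕ -2)) ⊕ ((9 ⊗ 3) ⊗ (-4 ⊕ 2))) gives -1.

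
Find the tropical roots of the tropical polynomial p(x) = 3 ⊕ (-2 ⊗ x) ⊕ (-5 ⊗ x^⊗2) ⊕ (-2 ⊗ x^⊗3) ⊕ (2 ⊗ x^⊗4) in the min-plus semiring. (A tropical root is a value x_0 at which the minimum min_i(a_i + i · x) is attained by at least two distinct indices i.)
Roots: {-4, -3, 3, 5}

Each tropical root is a break point of the lower envelope of the lines y = a_i + i · x (there are 5 lines, with slopes 0, 1, ..., 4). Only the lines that attain the minimum somewhere contribute to roots; other lines are dominated. Here the surviving (envelope) indices are i = 4, i = 3, i = 2, i = 1, i = 0.
Intersections between consecutive envelope lines give the roots: for adjacent envelope indices i < j the intersection is x = (a_i − a_j) / (j − i). Reading off the sorted break points: {-4, -3, 3, 5}.
Verification: at each break x_0, at least two indices attain the minimum of min_i(a_i + i · x_0).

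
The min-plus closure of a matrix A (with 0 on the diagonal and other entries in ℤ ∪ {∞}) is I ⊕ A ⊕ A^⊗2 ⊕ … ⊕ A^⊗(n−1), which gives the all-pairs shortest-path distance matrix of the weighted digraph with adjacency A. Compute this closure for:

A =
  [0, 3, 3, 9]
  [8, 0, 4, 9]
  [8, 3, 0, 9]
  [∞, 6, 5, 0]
Closure =
  [0, 3, 3, 9]
  [8, 0, 4, 9]
  [8, 3, 0, 9]
  [13, 6, 5, 0]

This is the Floyd-Warshall all-pairs shortest-path computation. For each intermediate vertex k = 0, 1, …, 3, update dist[i][j] ← min(dist[i][j], dist[i][k] + dist[k][j]). The final matrix gives, for each (i, j), the minimum total weight of any directed path from i to j (possibly empty when i = j).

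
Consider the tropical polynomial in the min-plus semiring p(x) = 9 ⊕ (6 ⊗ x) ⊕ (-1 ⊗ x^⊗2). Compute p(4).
p(4) = 7

A tropical monomial a ⊗ x^⊗i evaluates to a + i · x. Evaluating each term at x = 4:
  Term 0 contributes 9 + 0 · 4 = 9
  Term 1 contributes 6 + 1 · 4 = 10
  Term 2 contributes -1 + 2 · 4 = 7
p(4) = ⊕ of these = min[9, 10, 7] = 7.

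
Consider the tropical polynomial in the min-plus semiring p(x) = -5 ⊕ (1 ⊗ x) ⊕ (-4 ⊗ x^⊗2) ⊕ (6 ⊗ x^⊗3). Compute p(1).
p(1) = -5

A tropical monomial a ⊗ x^⊗i evaluates to a + i · x. Evaluating each term at x = 1:
  Term 0 contributes -5 + 0 · 1 = -5
  Term 1 contributes 1 + 1 · 1 = 2
  Term 2 contributes -4 + 2 · 1 = -2
  Term 3 contributes 6 + 3 · 1 = 9
p(1) = ⊕ of these = min[-5, 2, -2, 9] = -5.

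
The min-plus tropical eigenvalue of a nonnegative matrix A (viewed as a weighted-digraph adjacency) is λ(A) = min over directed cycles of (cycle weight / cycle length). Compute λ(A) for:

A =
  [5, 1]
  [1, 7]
λ(A) = 1

Enumerate directed cycles and compute their means (weight / length). Sample:
  cycle 0 → 0: weight = 5, length = 1, mean = 5/1 ≈ 5.000
  cycle 1 → 1: weight = 7, length = 1, mean = 7/1 ≈ 7.000
  cycle 0 → 1 → 0: weight = 2, length = 2, mean = 2/2 ≈ 1.000
  cycle 1 → 0 → 1: weight = 2, length = 2, mean = 2/2 ≈ 1.000
Minimum mean = 1.000, attained e.g. along the cycle 0 → 1 → 0 with weight 2 and length 2. So λ(A) = 2/2 = 1.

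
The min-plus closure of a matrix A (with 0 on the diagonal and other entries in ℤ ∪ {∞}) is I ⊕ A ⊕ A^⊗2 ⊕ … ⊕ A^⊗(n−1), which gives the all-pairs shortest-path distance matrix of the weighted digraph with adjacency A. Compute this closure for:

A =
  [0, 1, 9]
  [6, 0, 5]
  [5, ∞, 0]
Closure =
  [0, 1, 6]
  [6, 0, 5]
  [5, 6, 0]

This is the Floyd-Warshall all-pairs shortest-path computation. For each intermediate vertex k = 0, 1, …, 2, update dist[i][j] ← min(dist[i][j], dist[i][k] + dist[k][j]). The final matrix gives, for each (i, j), the minimum total weight of any directed path from i to j (possibly empty when i = j).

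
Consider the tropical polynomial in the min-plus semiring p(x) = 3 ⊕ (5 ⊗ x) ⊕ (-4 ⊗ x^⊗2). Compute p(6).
p(6) = 3

A tropical monomial a ⊗ x^⊗i evaluates to a + i · x. Evaluating each term at x = 6:
  Term 0 contributes 3 + 0 · 6 = 3
  Term 1 contributes 5 + 1 · 6 = 11
  Term 2 contributes -4 + 2 · 6 = 8
p(6) = ⊕ of these = min[3, 11, 8] = 3.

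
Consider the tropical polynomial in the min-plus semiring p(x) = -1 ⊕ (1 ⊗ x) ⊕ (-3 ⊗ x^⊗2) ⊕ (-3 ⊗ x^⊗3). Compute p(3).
p(3) = -1

A tropical monomial a ⊗ x^⊗i evaluates to a + i · x. Evaluating each term at x = 3:
  Term 0 contributes -1 + 0 · 3 = -1
  Term 1 contributes 1 + 1 · 3 = 4
  Term 2 contributes -3 + 2 · 3 = 3
  Term 3 contributes -3 + 3 · 3 = 6
p(3) = ⊕ of these = min[-1, 4, 3, 6] = -1.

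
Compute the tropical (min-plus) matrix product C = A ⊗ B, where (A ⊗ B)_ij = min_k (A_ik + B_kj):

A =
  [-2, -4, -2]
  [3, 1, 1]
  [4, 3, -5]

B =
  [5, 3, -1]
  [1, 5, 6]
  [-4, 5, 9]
A ⊗ B =
  [-6, 1, -3]
  [-3, 6, 2]
  [-9, 0, 3]

Apply the min-plus product entry-by-entry:
  C[0][0] = min over k of (A[0][0] + B[0][0] = -2 + 5 = 3, A[0][1] + B[1][0] = -4 + 1 = -3, A[0][2] + B[2][0] = -2 + -4 = -6) = -6 (attained at k = 2)
  C[0][1] = min over k of (A[0][0] + B[0][1] = -2 + 3 = 1, A[0][1] + B[1][1] = -4 + 5 = 1, A[0][2] + B[2][1] = -2 + 5 = 3) = 1 (attained at k = 0)
  C[0][2] = min over k of (A[0][0] + B[0][2] = -2 + -1 = -3, A[0][1] + B[1][2] = -4 + 6 = 2, A[0][2] + B[2][2] = -2 + 9 = 7) = -3 (attained at k = 0)
  C[1][0] = min over k of (A[1][0] + B[0][0] = 3 + 5 = 8, A[1][1] + B[1][0] = 1 + 1 = 2, A[1][2] + B[2][0] = 1 + -4 = -3) = -3 (attained at k = 2)
  C[1][1] = min over k of (A[1][0] + B[0][1] = 3 + 3 = 6, A[1][1] + B[1][1] = 1 + 5 = 6, A[1][2] + B[2][1] = 1 + 5 = 6) = 6 (attained at k = 0)
  C[1][2] = min over k of (A[1][0] + B[0][2] = 3 + -1 = 2, A[1][1] + B[1][2] = 1 + 6 = 7, A[1][2] + B[2][2] = 1 + 9 = 10) = 2 (attained at k = 0)
  C[2][0] = min over k of (A[2][0] + B[0][0] = 4 + 5 = 9, A[2][1] + B[1][0] = 3 + 1 = 4, A[2][2] + B[2][0] = -5 + -4 = -9) = -9 (attained at k = 2)
  C[2][1] = min over k of (A[2][0] + B[0][1] = 4 + 3 = 7, A[2][1] + B[1][1] = 3 + 5 = 8, A[2][2] + B[2][1] = -5 + 5 = 0) = 0 (attained at k = 2)
  C[2][2] = min over k of (A[2][0] + B[0][2] = 4 + -1 = 3, A[2][1] + B[1][2] = 3 + 6 = 9, A[2][2] + B[2][2] = -5 + 9 = 4) = 3 (attained at k = 0)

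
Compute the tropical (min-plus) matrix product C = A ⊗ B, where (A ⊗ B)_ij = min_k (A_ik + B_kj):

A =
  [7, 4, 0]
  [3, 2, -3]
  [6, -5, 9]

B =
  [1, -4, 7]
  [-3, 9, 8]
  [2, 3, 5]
A ⊗ B =
  [1, 3, 5]
  [-1, -1, 2]
  [-8, 2, 3]

Apply the min-plus product entry-by-entry:
  C[0][0] = min over k of (A[0][0] + B[0][0] = 7 + 1 = 8, A[0][1] + B[1][0] = 4 + -3 = 1, A[0][2] + B[2][0] = 0 + 2 = 2) = 1 (attained at k = 1)
  C[0][1] = min over k of (A[0][0] + B[0][1] = 7 + -4 = 3, A[0][1] + B[1][1] = 4 + 9 = 13, A[0][2] + B[2][1] = 0 + 3 = 3) = 3 (attained at k = 0)
  C[0][2] = min over k of (A[0][0] + B[0][2] = 7 + 7 = 14, A[0][1] + B[1][2] = 4 + 8 = 12, A[0][2] + B[2][2] = 0 + 5 = 5) = 5 (attained at k = 2)
  C[1][0] = min over k of (A[1][0] + B[0][0] = 3 + 1 = 4, A[1][1] + B[1][0] = 2 + -3 = -1, A[1][2] + B[2][0] = -3 + 2 = -1) = -1 (attained at k = 1)
  C[1][1] = min over k of (A[1][0] + B[0][1] = 3 + -4 = -1, A[1][1] + B[1][1] = 2 + 9 = 11, A[1][2] + B[2][1] = -3 + 3 = 0) = -1 (attained at k = 0)
  C[1][2] = min over k of (A[1][0] + B[0][2] = 3 + 7 = 10, A[1][1] + B[1][2] = 2 + 8 = 10, A[1][2] + B[2][2] = -3 + 5 = 2) = 2 (attained at k = 2)
  C[2][0] = min over k of (A[2][0] + B[0][0] = 6 + 1 = 7, A[2][1] + B[1][0] = -5 + -3 = -8, A[2][2] + B[2][0] = 9 + 2 = 11) = -8 (attained at k = 1)
  C[2][1] = min over k of (A[2][0] + B[0][1] = 6 + -4 = 2, A[2][1] + B[1][1] = -5 + 9 = 4, A[2][2] + B[2][1] = 9 + 3 = 12) = 2 (attained at k = 0)
  C[2][2] = min over k of (A[2][0] + B[0][2] = 6 + 7 = 13, A[2][1] + B[1][2] = -5 + 8 = 3, A[2][2] + B[2][2] = 9 + 5 = 14) = 3 (attained at k = 1)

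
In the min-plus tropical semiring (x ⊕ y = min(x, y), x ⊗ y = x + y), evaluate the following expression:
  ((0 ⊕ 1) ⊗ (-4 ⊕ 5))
((0 ⊕ 1) ⊗ (-4 ⊕ 5)) = -4

Expand innermost to outermost. Recall ⊕ takes the minimum of its arguments and ⊗ takes their sum. Working out the expression ((0 ⊕ 1) ⊗ (-4 ⊕ 5)) gives -4.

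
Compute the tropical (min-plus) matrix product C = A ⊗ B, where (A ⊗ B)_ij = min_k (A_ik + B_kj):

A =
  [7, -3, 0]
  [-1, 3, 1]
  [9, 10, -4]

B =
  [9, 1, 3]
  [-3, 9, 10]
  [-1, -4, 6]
A ⊗ B =
  [-6, -4, 6]
  [0, -3, 2]
  [-5, -8, 2]

Apply the min-plus product entry-by-entry:
  C[0][0] = min over k of (A[0][0] + B[0][0] = 7 + 9 = 16, A[0][1] + B[1][0] = -3 + -3 = -6, A[0][2] + B[2][0] = 0 + -1 = -1) = -6 (attained at k = 1)
  C[0][1] = min over k of (A[0][0] + B[0][1] = 7 + 1 = 8, A[0][1] + B[1][1] = -3 + 9 = 6, A[0][2] + B[2][1] = 0 + -4 = -4) = -4 (attained at k = 2)
  C[0][2] = min over k of (A[0][0] + B[0][2] = 7 + 3 = 10, A[0][1] + B[1][2] = -3 + 10 = 7, A[0][2] + B[2][2] = 0 + 6 = 6) = 6 (attained at k = 2)
  C[1][0] = min over k of (A[1][0] + B[0][0] = -1 + 9 = 8, A[1][1] + B[1][0] = 3 + -3 = 0, A[1][2] + B[2][0] = 1 + -1 = 0) = 0 (attained at k = 1)
  C[1][1] = min over k of (A[1][0] + B[0][1] = -1 + 1 = 0, A[1][1] + B[1][1] = 3 + 9 = 12, A[1][2] + B[2][1] = 1 + -4 = -3) = -3 (attained at k = 2)
  C[1][2] = min over k of (A[1][0] + B[0][2] = -1 + 3 = 2, A[1][1] + B[1][2] = 3 + 10 = 13, A[1][2] + B[2][2] = 1 + 6 = 7) = 2 (attained at k = 0)
  C[2][0] = min over k of (A[2][0] + B[0][0] = 9 + 9 = 18, A[2][1] + B[1][0] = 10 + -3 = 7, A[2][2] + B[2][0] = -4 + -1 = -5) = -5 (attained at k = 2)
  C[2][1] = min over k of (A[2][0] + B[0][1] = 9 + 1 = 10, A[2][1] + B[1][1] = 10 + 9 = 19, A[2][2] + B[2][1] = -4 + -4 = -8) = -8 (attained at k = 2)
  C[2][2] = min over k of (A[2][0] + B[0][2] = 9 + 3 = 12, A[2][1] + B[1][2] = 10 + 10 = 20, A[2][2] + B[2][2] = -4 + 6 = 2) = 2 (attained at k = 2)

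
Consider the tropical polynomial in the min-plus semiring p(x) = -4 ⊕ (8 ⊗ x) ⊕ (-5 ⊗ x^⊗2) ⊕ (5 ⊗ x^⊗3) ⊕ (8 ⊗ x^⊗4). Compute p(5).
p(5) = -4

A tropical monomial a ⊗ x^⊗i evaluates to a + i · x. Evaluating each term at x = 5:
  Term 0 contributes -4 + 0 · 5 = -4
  Term 1 contributes 8 + 1 · 5 = 13
  Term 2 contributes -5 + 2 · 5 = 5
  Term 3 contributes 5 + 3 · 5 = 20
  Term 4 contributes 8 + 4 · 5 = 28
p(5) = ⊕ of these = min[-4, 13, 5, 20, 28] = -4.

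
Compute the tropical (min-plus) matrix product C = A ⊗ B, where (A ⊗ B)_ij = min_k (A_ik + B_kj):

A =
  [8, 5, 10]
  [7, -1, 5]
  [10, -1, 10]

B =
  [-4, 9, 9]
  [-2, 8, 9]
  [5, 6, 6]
A ⊗ B =
  [3, 13, 14]
  [-3, 7, 8]
  [-3, 7, 8]

Apply the min-plus product entry-by-entry:
  C[0][0] = min over k of (A[0][0] + B[0][0] = 8 + -4 = 4, A[0][1] + B[1][0] = 5 + -2 = 3, A[0][2] + B[2][0] = 10 + 5 = 15) = 3 (attained at k = 1)
  C[0][1] = min over k of (A[0][0] + B[0][1] = 8 + 9 = 17, A[0][1] + B[1][1] = 5 + 8 = 13, A[0][2] + B[2][1] = 10 + 6 = 16) = 13 (attained at k = 1)
  C[0][2] = min over k of (A[0][0] + B[0][2] = 8 + 9 = 17, A[0][1] + B[1][2] = 5 + 9 = 14, A[0][2] + B[2][2] = 10 + 6 = 16) = 14 (attained at k = 1)
  C[1][0] = min over k of (A[1][0] + B[0][0] = 7 + -4 = 3, A[1][1] + B[1][0] = -1 + -2 = -3, A[1][2] + B[2][0] = 5 + 5 = 10) = -3 (attained at k = 1)
  C[1][1] = min over k of (A[1][0] + B[0][1] = 7 + 9 = 16, A[1][1] + B[1][1] = -1 + 8 = 7, A[1][2] + B[2][1] = 5 + 6 = 11) = 7 (attained at k = 1)
  C[1][2] = min over k of (A[1][0] + B[0][2] = 7 + 9 = 16, A[1][1] + B[1][2] = -1 + 9 = 8, A[1][2] + B[2][2] = 5 + 6 = 11) = 8 (attained at k = 1)
  C[2][0] = min over k of (A[2][0] + B[0][0] = 10 + -4 = 6, A[2][1] + B[1][0] = -1 + -2 = -3, A[2][2] + B[2][0] = 10 + 5 = 15) = -3 (attained at k = 1)
  C[2][1] = min over k of (A[2][0] + B[0][1] = 10 + 9 = 19, A[2][1] + B[1][1] = -1 + 8 = 7, A[2][2] + B[2][1] = 10 + 6 = 16) = 7 (attained at k = 1)
  C[2][2] = min over k of (A[2][0] + B[0][2] = 10 + 9 = 19, A[2][1] + B[1][2] = -1 + 9 = 8, A[2][2] + B[2][2] = 10 + 6 = 16) = 8 (attained at k = 1)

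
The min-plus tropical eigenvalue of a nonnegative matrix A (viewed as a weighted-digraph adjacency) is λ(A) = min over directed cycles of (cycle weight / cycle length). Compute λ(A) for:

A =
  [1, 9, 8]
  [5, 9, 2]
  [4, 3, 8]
λ(A) = 1

Enumerate directed cycles and compute their means (weight / length). Sample:
  cycle 0 → 0: weight = 1, length = 1, mean = 1/1 ≈ 1.000
  cycle 1 → 1: weight = 9, length = 1, mean = 9/1 ≈ 9.000
  cycle 2 → 2: weight = 8, length = 1, mean = 8/1 ≈ 8.000
  cycle 0 → 1 → 0: weight = 14, length = 2, mean = 14/2 ≈ 7.000
  cycle 0 → 2 → 0: weight = 12, length = 2, mean = 12/2 ≈ 6.000
  cycle 1 → 0 → 1: weight = 14, length = 2, mean = 14/2 ≈ 7.000
Minimum mean = 1.000, attained e.g. along the cycle 0 → 0 with weight 1 and length 1. So λ(A) = 1/1 = 1.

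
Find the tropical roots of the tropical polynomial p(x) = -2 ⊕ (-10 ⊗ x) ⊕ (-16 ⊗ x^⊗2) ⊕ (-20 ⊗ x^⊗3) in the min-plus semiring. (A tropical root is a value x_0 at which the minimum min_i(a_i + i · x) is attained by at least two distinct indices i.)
Roots: {4, 6, 8}

Each tropical root is a break point of the lower envelope of the lines y = a_i + i · x (there are 4 lines, with slopes 0, 1, ..., 3). Only the lines that attain the minimum somewhere contribute to roots; other lines are dominated. Here the surviving (envelope) indices are i = 3, i = 2, i = 1, i = 0.
Intersections between consecutive envelope lines give the roots: for adjacent envelope indices i < j the intersection is x = (a_i − a_j) / (j − i). Reading off the sorted break points: {4, 6, 8}.
Verification: at each break x_0, at least two indices attain the minimum of min_i(a_i + i · x_0).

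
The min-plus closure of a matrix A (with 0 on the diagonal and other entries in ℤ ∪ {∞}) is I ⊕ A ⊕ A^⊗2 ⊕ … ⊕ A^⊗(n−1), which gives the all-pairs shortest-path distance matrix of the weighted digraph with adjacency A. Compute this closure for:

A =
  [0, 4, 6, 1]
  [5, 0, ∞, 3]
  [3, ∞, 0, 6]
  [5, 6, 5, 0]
Closure =
  [0, 4, 6, 1]
  [5, 0, 8, 3]
  [3, 7, 0, 4]
  [5, 6, 5, 0]

This is the Floyd-Warshall all-pairs shortest-path computation. For each intermediate vertex k = 0, 1, …, 3, update dist[i][j] ← min(dist[i][j], dist[i][k] + dist[k][j]). The final matrix gives, for each (i, j), the minimum total weight of any directed path from i to j (possibly empty when i = j).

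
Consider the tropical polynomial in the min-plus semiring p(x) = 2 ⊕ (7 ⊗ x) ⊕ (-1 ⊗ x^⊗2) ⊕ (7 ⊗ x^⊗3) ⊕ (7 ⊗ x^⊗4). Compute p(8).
p(8) = 2

A tropical monomial a ⊗ x^⊗i evaluates to a + i · x. Evaluating each term at x = 8:
  Term 0 contributes 2 + 0 · 8 = 2
  Term 1 contributes 7 + 1 · 8 = 15
  Term 2 contributes -1 + 2 · 8 = 15
  Term 3 contributes 7 + 3 · 8 = 31
  Term 4 contributes 7 + 4 · 8 = 39
p(8) = ⊕ of these = min[2, 15, 15, 31, 39] = 2.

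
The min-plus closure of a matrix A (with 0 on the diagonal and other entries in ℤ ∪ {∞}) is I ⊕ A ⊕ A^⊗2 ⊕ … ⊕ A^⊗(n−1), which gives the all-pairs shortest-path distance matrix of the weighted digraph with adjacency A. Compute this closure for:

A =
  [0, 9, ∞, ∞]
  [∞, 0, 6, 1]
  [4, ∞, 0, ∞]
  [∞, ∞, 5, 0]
Closure =
  [0, 9, 15, 10]
  [10, 0, 6, 1]
  [4, 13, 0, 14]
  [9, 18, 5, 0]

This is the Floyd-Warshall all-pairs shortest-path computation. For each intermediate vertex k = 0, 1, …, 3, update dist[i][j] ← min(dist[i][j], dist[i][k] + dist[k][j]). The final matrix gives, for each (i, j), the minimum total weight of any directed path from i to j (possibly empty when i = j).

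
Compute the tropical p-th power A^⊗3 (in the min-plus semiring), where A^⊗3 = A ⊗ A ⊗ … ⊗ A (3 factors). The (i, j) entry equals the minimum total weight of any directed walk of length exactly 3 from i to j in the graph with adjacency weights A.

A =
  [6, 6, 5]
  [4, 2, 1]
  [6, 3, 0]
A^⊗3 =
  [11, 8, 5]
  [7, 4, 1]
  [6, 3, 0]

Each entry (A^⊗3)_ij equals the minimum over all length-3 walks i = v_0 → v_1 → … → v_3 = j of Σ_t A[v_t][v_{t+1}]. For example, for (i, j) = (0, 2) we minimise over 9 possible intermediate vertex sequences; the minimum is 5, attained along the walk 0 → 2 → 2 → 2.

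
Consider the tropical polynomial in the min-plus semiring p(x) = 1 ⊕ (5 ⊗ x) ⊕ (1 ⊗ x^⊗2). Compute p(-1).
p(-1) = -1

A tropical monomial a ⊗ x^⊗i evaluates to a + i · x. Evaluating each term at x = -1:
  Term 0 contributes 1 + 0 · -1 = 1
  Term 1 contributes 5 + 1 · -1 = 4
  Term 2 contributes 1 + 2 · -1 = -1
p(-1) = ⊕ of these = min[1, 4, -1] = -1.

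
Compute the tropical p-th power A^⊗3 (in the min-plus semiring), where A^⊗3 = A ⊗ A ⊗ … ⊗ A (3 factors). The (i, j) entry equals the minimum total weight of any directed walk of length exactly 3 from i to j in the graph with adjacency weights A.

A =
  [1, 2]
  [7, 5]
A^⊗3 =
  [3, 4]
  [9, 10]

Each entry (A^⊗3)_ij equals the minimum over all length-3 walks i = v_0 → v_1 → … → v_3 = j of Σ_t A[v_t][v_{t+1}]. For example, for (i, j) = (0, 1) we minimise over 4 possible intermediate vertex sequences; the minimum is 4, attained along the walk 0 → 0 → 0 → 1.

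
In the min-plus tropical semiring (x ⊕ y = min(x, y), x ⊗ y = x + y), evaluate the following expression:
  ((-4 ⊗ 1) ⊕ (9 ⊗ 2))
((-4 ⊗ 1) ⊕ (9 ⊗ 2)) = -3

Expand innermost to outermost. Recall ⊕ takes the minimum of its arguments and ⊗ takes their sum. Working out the expression ((-4 ⊗ 1) ⊕ (9 ⊗ 2)) gives -3.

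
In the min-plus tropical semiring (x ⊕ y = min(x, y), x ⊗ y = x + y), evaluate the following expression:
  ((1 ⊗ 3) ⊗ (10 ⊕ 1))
((1 ⊗ 3) ⊗ (10 ⊕ 1)) = 5

Expand innermost to outermost. Recall ⊕ takes the minimum of its arguments and ⊗ takes their sum. Working out the expression ((1 ⊗ 3) ⊗ (10 ⊕ 1)) gives 5.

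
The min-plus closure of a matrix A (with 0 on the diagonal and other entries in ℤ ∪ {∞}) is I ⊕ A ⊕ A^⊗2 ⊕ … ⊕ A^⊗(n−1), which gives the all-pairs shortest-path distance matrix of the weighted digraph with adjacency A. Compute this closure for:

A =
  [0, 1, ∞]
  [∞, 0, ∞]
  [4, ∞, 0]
Closure =
  [0, 1, ∞]
  [∞, 0, ∞]
  [4, 5, 0]

This is the Floyd-Warshall all-pairs shortest-path computation. For each intermediate vertex k = 0, 1, …, 2, update dist[i][j] ← min(dist[i][j], dist[i][k] + dist[k][j]). The final matrix gives, for each (i, j), the minimum total weight of any directed path from i to j (possibly empty when i = j).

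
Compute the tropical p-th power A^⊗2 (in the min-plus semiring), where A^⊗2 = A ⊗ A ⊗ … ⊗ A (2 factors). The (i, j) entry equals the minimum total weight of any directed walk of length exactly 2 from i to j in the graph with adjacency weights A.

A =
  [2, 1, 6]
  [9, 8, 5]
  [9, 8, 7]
A^⊗2 =
  [4, 3, 6]
  [11, 10, 12]
  [11, 10, 13]

Each entry (A^⊗2)_ij equals the minimum over all length-2 walks i = v_0 → v_1 → … → v_2 = j of Σ_t A[v_t][v_{t+1}]. For example, for (i, j) = (0, 2) we minimise over 3 possible intermediate vertex sequences; the minimum is 6, attained along the walk 0 → 1 → 2.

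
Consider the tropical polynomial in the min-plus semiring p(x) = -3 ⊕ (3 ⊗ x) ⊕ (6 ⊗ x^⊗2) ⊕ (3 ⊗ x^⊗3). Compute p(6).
p(6) = -3

A tropical monomial a ⊗ x^⊗i evaluates to a + i · x. Evaluating each term at x = 6:
  Term 0 contributes -3 + 0 · 6 = -3
  Term 1 contributes 3 + 1 · 6 = 9
  Term 2 contributes 6 + 2 · 6 = 18
  Term 3 contributes 3 + 3 · 6 = 21
p(6) = ⊕ of these = min[-3, 9, 18, 21] = -3.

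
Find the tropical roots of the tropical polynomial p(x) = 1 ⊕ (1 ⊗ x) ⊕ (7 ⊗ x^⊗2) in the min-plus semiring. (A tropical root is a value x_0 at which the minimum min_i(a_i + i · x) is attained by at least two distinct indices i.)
Roots: {-6, 0}

Each tropical root is a break point of the lower envelope of the lines y = a_i + i · x (there are 3 lines, with slopes 0, 1, ..., 2). Only the lines that attain the minimum somewhere contribute to roots; other lines are dominated. Here the surviving (envelope) indices are i = 2, i = 1, i = 0.
Intersections between consecutive envelope lines give the roots: for adjacent envelope indices i < j the intersection is x = (a_i − a_j) / (j − i). Reading off the sorted break points: {-6, 0}.
Verification: at each break x_0, at least two indices attain the minimum of min_i(a_i + i · x_0).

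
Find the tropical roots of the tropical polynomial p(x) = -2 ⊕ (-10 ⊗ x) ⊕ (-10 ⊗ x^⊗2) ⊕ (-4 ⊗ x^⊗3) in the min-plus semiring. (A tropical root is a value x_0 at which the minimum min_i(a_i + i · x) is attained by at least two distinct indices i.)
Roots: {-6, 0, 8}

Each tropical root is a break point of the lower envelope of the lines y = a_i + i · x (there are 4 lines, with slopes 0, 1, ..., 3). Only the lines that attain the minimum somewhere contribute to roots; other lines are dominated. Here the surviving (envelope) indices are i = 3, i = 2, i = 1, i = 0.
Intersections between consecutive envelope lines give the roots: for adjacent envelope indices i < j the intersection is x = (a_i − a_j) / (j − i). Reading off the sorted break points: {-6, 0, 8}.
Verification: at each break x_0, at least two indices attain the minimum of min_i(a_i + i · x_0).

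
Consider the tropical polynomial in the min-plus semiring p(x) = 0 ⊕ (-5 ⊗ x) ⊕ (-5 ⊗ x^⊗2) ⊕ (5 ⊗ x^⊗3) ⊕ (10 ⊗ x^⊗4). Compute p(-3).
p(-3) = -11

A tropical monomial a ⊗ x^⊗i evaluates to a + i · x. Evaluating each term at x = -3:
  Term 0 contributes 0 + 0 · -3 = 0
  Term 1 contributes -5 + 1 · -3 = -8
  Term 2 contributes -5 + 2 · -3 = -11
  Term 3 contributes 5 + 3 · -3 = -4
  Term 4 contributes 10 + 4 · -3 = -2
p(-3) = ⊕ of these = min[0, -8, -11, -4, -2] = -11.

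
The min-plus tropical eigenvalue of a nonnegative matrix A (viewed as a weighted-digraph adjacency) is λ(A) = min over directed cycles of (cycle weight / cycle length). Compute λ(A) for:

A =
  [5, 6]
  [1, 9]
λ(A) = 7/2

Enumerate directed cycles and compute their means (weight / length). Sample:
  cycle 0 → 0: weight = 5, length = 1, mean = 5/1 ≈ 5.000
  cycle 1 → 1: weight = 9, length = 1, mean = 9/1 ≈ 9.000
  cycle 0 → 1 → 0: weight = 7, length = 2, mean = 7/2 ≈ 3.500
  cycle 1 → 0 → 1: weight = 7, length = 2, mean = 7/2 ≈ 3.500
Minimum mean = 3.500, attained e.g. along the cycle 0 → 1 → 0 with weight 7 and length 2. So λ(A) = 7/2 = 7/2.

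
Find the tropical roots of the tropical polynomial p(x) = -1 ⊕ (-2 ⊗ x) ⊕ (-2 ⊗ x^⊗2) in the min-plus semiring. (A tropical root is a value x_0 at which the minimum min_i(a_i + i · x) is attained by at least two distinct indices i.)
Roots: {0, 1}

Each tropical root is a break point of the lower envelope of the lines y = a_i + i · x (there are 3 lines, with slopes 0, 1, ..., 2). Only the lines that attain the minimum somewhere contribute to roots; other lines are dominated. Here the surviving (envelope) indices are i = 2, i = 1, i = 0.
Intersections between consecutive envelope lines give the roots: for adjacent envelope indices i < j the intersection is x = (a_i − a_j) / (j − i). Reading off the sorted break points: {0, 1}.
Verification: at each break x_0, at least two indices attain the minimum of min_i(a_i + i · x_0).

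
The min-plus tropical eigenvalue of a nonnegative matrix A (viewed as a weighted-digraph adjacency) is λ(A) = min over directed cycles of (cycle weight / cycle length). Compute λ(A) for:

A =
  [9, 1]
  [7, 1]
λ(A) = 1

Enumerate directed cycles and compute their means (weight / length). Sample:
  cycle 0 → 0: weight = 9, length = 1, mean = 9/1 ≈ 9.000
  cycle 1 → 1: weight = 1, length = 1, mean = 1/1 ≈ 1.000
  cycle 0 → 1 → 0: weight = 8, length = 2, mean = 8/2 ≈ 4.000
  cycle 1 → 0 → 1: weight = 8, length = 2, mean = 8/2 ≈ 4.000
Minimum mean = 1.000, attained e.g. along the cycle 1 → 1 with weight 1 and length 1. So λ(A) = 1/1 = 1.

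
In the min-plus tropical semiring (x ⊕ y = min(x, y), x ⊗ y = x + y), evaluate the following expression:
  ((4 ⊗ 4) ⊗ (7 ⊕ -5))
((4 ⊗ 4) ⊗ (7 ⊕ -5)) = 3

Expand innermost to outermost. Recall ⊕ takes the minimum of its arguments and ⊗ takes their sum. Working out the expression ((4 ⊗ 4) ⊗ (7 ⊕ -5)) gives 3.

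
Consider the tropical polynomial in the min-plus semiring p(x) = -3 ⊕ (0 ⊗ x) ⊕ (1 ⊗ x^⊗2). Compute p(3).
p(3) = -3

A tropical monomial a ⊗ x^⊗i evaluates to a + i · x. Evaluating each term at x = 3:
  Term 0 contributes -3 + 0 · 3 = -3
  Term 1 contributes 0 + 1 · 3 = 3
  Term 2 contributes 1 + 2 · 3 = 7
p(3) = ⊕ of these = min[-3, 3, 7] = -3.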